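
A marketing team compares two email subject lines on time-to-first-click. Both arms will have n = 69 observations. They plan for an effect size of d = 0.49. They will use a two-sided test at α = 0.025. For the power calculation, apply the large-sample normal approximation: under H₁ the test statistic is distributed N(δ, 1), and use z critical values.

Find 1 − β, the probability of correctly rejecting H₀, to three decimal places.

Power ≈ 0.738

Noncentrality parameter: δ = d·√(n/2) = 0.49 × √(69/2) = 2.8781
Two-sided α = 0.025 → critical value z_{0.0125} = 2.241.
Power = Φ(δ − 2.241) + Φ(−δ − 2.241) = Φ(0.637) + Φ(-5.120) = 0.7378 + 0.0000 = 0.7378.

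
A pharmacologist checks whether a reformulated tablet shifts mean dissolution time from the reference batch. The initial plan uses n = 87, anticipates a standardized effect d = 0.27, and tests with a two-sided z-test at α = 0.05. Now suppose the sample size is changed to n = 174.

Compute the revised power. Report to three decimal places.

Power ≈ 0.945

With n = 174: δ = d·√n = 0.27 × √174 = 3.5615. Critical value z_{0.025} = 1.960.
Revised power = Φ(δ − 1.960) + Φ(−δ − 1.960) = Φ(1.602) + Φ(-5.522) = 0.9454 + 0.0000 = 0.9454.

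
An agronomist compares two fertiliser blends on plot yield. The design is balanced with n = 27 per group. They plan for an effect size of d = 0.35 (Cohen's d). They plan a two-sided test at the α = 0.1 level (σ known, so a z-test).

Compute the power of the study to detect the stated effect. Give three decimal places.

Power ≈ 0.362

Noncentrality parameter: δ = d·√(n/2) = 0.35 × √(27/2) = 1.2860
Critical value for a two-sided test at α = 0.1: z_{α/2} = 1.645.
Power = Φ(δ − 1.645) + Φ(−δ − 1.645) = Φ(-0.359) + Φ(-2.931) = 0.3598 + 0.0017 = 0.3615.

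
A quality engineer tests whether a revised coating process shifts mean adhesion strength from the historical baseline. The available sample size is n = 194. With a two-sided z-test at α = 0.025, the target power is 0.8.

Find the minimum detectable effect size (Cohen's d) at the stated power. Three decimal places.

Required noncentrality: δ = z_{0.0125} + z_{0.20} = 2.241 + 0.842 = 3.083.
(Lower-tail contribution to power is negligible for δ > 0.)
δ = d·√n ⇒ d = δ/√n = 3.083/√194 = 0.2213.

d ≈ 0.221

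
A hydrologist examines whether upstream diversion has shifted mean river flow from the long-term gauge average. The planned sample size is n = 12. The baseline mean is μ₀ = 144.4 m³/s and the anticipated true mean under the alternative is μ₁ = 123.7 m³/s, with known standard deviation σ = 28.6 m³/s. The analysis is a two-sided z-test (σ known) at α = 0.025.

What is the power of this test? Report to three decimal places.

Power ≈ 0.605

Standardized effect: d = |μ₁ − μ₀| / σ = |123.7 − 144.4| / 28.6 = 0.7238
Noncentrality parameter: δ = d·√n = 0.7238 × √12 = 2.5072
Critical value for a two-sided test at α = 0.025: z_{α/2} = 2.241.
Power = Φ(δ − 2.241) + Φ(−δ − 2.241) = Φ(0.266) + Φ(-4.749) = 0.6048 + 0.0000 = 0.6048.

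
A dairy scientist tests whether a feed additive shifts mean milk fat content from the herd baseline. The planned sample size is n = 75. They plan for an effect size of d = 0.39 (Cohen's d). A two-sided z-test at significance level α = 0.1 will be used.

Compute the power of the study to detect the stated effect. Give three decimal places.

Power ≈ 0.958

Noncentrality parameter: δ = d·√n = 0.39 × √75 = 3.3775
Two-sided α = 0.1 → critical value z_{0.05} = 1.645.
Power = Φ(δ − 1.645) + Φ(−δ − 1.645) = Φ(1.733) + Φ(-5.022) = 0.9584 + 0.0000 = 0.9584.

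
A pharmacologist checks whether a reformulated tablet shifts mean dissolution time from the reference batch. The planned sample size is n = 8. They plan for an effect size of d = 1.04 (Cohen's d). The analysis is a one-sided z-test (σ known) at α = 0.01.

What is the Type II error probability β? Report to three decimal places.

Noncentrality parameter: δ = d·√n = 1.04 × √8 = 2.9416
One-sided α = 0.01 → critical value z_{0.01} = 2.326.
Power = P(Z > 2.326 − δ) = Φ(0.615) = 0.7308.
Type II error: β = 1 − power = 1 − 0.7308 = 0.2692.

β ≈ 0.269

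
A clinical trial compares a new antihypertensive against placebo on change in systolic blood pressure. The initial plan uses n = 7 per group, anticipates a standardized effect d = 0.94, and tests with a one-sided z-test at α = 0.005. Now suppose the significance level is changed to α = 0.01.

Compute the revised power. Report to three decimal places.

Power ≈ 0.285

δ = d·√(n/2) = 0.94 × √(7/2) = 1.7586 (unchanged). New critical value: z_{0.01} = 2.326.
Revised power = Φ(δ − 2.326) = Φ(-0.568) = 0.2851.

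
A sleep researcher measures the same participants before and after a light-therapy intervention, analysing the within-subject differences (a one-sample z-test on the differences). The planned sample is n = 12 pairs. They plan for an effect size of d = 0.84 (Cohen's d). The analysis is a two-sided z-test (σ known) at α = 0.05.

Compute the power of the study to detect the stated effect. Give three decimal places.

Noncentrality parameter: δ = d·√n = 0.84 × √12 = 2.9098
Critical value for a two-sided test at α = 0.05: z_{α/2} = 1.960.
Power = Φ(δ − 1.960) + Φ(−δ − 1.960) = Φ(0.950) + Φ(-4.870) = 0.8289 + 0.0000 = 0.8289.

Power ≈ 0.829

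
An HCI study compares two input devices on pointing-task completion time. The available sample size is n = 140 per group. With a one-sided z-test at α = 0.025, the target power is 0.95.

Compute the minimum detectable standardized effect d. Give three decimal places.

d ≈ 0.431

Required noncentrality: δ = z_{0.025} + z_{0.05} = 1.960 + 1.645 = 3.605.
δ = d·√(n/2) ⇒ d = δ/√(n/2) = 3.605/√(140/2) = 0.4309.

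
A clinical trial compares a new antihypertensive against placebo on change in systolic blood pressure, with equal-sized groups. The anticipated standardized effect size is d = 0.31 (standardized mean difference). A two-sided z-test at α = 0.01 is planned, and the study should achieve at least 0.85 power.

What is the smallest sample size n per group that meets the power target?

n = 272 per group

Set Φ(δ − 2.576) = 0.85; then δ − 2.576 = Φ⁻¹(0.85) = 1.036, giving δ = 3.612.
(The Φ(−δ − z_{α/2}) term is vanishingly small for δ > 0 and is dropped in the standard sample-size formula.)
δ = d·√(n/2) ⇒ n = 2(δ/d)² = 2 × (3.612 / 0.31)² = 271.56.
Rounding up, n = 272 per group.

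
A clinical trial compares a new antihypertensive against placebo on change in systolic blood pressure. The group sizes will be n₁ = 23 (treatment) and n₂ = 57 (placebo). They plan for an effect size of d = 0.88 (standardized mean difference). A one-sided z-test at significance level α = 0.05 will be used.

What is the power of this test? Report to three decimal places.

Noncentrality parameter: δ = d / √(1/n₁ + 1/n₂) = 0.88 / √(1/23 + 1/57) = 3.5624
One-sided α = 0.05 → critical value z_{0.05} = 1.645.
Power = P(Z > 1.645 − δ) = Φ(1.918) = 0.9724.

Power ≈ 0.972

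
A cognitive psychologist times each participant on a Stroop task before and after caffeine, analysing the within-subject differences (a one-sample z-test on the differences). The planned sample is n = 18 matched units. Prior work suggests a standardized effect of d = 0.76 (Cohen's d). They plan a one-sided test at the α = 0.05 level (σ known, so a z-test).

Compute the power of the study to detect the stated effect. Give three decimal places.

Power ≈ 0.943

Noncentrality parameter: δ = d·√n = 0.76 × √18 = 3.2244
Critical value for a one-sided test at α = 0.05: z_α = 1.645.
Power = Φ(δ − 1.645) = Φ(1.580) = 0.9429.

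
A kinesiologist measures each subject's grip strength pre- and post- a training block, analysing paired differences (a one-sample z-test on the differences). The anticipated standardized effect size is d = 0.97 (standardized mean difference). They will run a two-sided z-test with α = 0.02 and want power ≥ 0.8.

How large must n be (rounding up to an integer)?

n = 11

Set Φ(δ − 2.326) = 0.8; then δ − 2.326 = Φ⁻¹(0.8) = 0.842, giving δ = 3.168.
(For δ > 0 the lower-tail rejection region contributes negligibly to power, so the one-term inversion is standard.)
δ = d·√n ⇒ n = (δ/d)² = (3.168 / 0.97)² = 10.67.
Round up to the next whole unit.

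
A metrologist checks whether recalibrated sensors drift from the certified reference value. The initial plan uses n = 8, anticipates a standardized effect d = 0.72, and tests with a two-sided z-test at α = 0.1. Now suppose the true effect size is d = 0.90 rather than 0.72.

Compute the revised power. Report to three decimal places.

Power ≈ 0.816

With d = 0.90: δ = d·√n = 0.90 × √8 = 2.5456. Critical value z_{0.05} = 1.645.
Revised power = Φ(δ − 1.645) + Φ(−δ − 1.645) = Φ(0.901) + Φ(-4.190) = 0.8161 + 0.0000 = 0.8161.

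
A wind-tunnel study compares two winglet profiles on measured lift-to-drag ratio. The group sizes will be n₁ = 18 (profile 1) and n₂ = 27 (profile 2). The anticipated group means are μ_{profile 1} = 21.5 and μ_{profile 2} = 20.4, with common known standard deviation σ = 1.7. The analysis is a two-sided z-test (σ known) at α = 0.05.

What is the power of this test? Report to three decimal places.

Standardized effect: d = |μ_{profile 1} − μ_{profile 2}| / σ = |21.5 − 20.4| / 1.7 = 0.6471
Noncentrality parameter: δ = d / √(1/n₁ + 1/n₂) = 0.6471 / √(1/18 + 1/27) = 2.1265
Two-sided α = 0.05 → critical value z_{0.025} = 1.960.
Power = Φ(δ − 1.960) + Φ(−δ − 1.960) = Φ(0.166) + Φ(-4.086) = 0.5661 + 0.0000 = 0.5661.

Power ≈ 0.566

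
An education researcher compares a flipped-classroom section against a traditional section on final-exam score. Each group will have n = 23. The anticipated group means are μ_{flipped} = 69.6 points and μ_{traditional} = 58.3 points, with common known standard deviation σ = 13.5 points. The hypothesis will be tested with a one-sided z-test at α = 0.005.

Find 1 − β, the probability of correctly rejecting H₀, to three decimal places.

Power ≈ 0.604

Standardized effect: d = |μ_{flipped} − μ_{traditional}| / σ = |69.6 − 58.3| / 13.5 = 0.8370
Noncentrality parameter: δ = d·√(n/2) = 0.8370 × √(23/2) = 2.8385
One-sided α = 0.005 → critical value z_{0.005} = 2.576.
Power = Φ(δ − 2.576) = Φ(0.263) = 0.6036.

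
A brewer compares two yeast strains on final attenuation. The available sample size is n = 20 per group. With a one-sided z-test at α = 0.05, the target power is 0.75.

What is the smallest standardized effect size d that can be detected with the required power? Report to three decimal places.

Need Φ(δ − 1.645) = 0.75, so δ = 1.645 + 0.674 = 2.319.
δ = d·√(n/2) ⇒ d = δ/√(n/2) = 2.319/√(20/2) = 0.7334.

d ≈ 0.733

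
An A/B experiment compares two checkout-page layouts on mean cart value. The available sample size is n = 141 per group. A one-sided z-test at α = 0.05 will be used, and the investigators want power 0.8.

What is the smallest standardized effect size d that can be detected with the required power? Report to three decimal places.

Required noncentrality: δ = z_{0.05} + z_{0.20} = 1.645 + 0.842 = 2.486.
δ = d·√(n/2) ⇒ d = δ/√(n/2) = 2.486/√(141/2) = 0.2961.

d ≈ 0.296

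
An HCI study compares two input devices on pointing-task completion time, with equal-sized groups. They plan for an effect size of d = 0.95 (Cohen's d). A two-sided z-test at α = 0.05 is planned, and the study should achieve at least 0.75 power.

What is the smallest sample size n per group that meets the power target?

n = 16 per group

For power 0.75 need Φ(δ − z_{0.025}) = 0.75, so δ = z_{0.025} + z_{0.25} = 1.960 + 0.674 = 2.634.
(For δ > 0 the lower-tail rejection region contributes negligibly to power, so the one-term inversion is standard.)
δ = d·√(n/2) ⇒ n = 2(δ/d)² = 2 × (2.634 / 0.95)² = 15.38.
Rounding up, n = 16 per group.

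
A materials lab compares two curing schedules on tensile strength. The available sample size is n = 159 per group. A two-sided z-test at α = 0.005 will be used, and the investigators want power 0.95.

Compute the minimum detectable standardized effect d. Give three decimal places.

d ≈ 0.499

Required noncentrality: δ = z_{0.0025} + z_{0.05} = 2.807 + 1.645 = 4.452.
(Lower-tail contribution to power is negligible for δ > 0.)
δ = d·√(n/2) ⇒ d = δ/√(n/2) = 4.452/√(159/2) = 0.4993.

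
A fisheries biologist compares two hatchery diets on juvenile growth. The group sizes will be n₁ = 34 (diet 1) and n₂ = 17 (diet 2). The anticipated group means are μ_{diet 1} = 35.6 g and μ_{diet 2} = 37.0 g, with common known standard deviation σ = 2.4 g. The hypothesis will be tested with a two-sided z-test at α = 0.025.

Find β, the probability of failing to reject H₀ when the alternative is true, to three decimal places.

Standardized effect: d = |μ_{diet 1} − μ_{diet 2}| / σ = |35.6 − 37.0| / 2.4 = 0.5833
Noncentrality parameter: δ = d / √(1/n₁ + 1/n₂) = 0.5833 / √(1/34 + 1/17) = 1.9638
Two-sided α = 0.025 → critical value z_{0.0125} = 2.241.
Power = Φ(δ − 2.241) + Φ(−δ − 2.241) = Φ(-0.278) + Φ(-4.205) = 0.3907 + 0.0000 = 0.3907.
Type II error: β = 1 − power = 1 − 0.3907 = 0.6093.

β ≈ 0.609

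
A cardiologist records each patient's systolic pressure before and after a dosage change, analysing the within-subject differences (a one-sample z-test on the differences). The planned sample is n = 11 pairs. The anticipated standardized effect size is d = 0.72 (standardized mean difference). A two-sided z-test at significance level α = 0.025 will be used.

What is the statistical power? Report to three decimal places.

Noncentrality parameter: δ = d·√n = 0.72 × √11 = 2.3880
Two-sided α = 0.025 → critical value z_{0.0125} = 2.241.
Power = Φ(δ − 2.241) + Φ(−δ − 2.241) = Φ(0.147) + Φ(-4.629) = 0.5583 + 0.0000 = 0.5583.

Power ≈ 0.558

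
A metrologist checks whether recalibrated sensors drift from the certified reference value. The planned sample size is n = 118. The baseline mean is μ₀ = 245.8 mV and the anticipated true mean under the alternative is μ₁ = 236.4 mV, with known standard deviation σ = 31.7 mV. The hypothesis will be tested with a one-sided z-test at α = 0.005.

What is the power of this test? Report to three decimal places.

Standardized effect: d = |μ₁ − μ₀| / σ = |236.4 − 245.8| / 31.7 = 0.2965
Noncentrality parameter: λ = d·√n = 0.2965 × √118 = 3.2211
Critical value for a one-sided test at α = 0.005: z_α = 2.576.
Power = Φ(λ − 2.576) = Φ(0.645) = 0.7406.

Power ≈ 0.741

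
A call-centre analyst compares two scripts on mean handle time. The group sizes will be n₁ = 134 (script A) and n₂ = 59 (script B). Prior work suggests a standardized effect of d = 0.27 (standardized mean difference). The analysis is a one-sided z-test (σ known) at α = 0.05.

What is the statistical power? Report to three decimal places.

Noncentrality parameter: δ = d / √(1/n₁ + 1/n₂) = 0.27 / √(1/134 + 1/59) = 1.7281
One-sided α = 0.05 → critical value z_{0.05} = 1.645.
Power = Φ(δ − 1.645) = Φ(0.083) = 0.5332.

Power ≈ 0.533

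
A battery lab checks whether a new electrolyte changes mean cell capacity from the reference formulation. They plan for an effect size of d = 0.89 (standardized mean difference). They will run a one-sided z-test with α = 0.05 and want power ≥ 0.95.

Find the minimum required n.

For power 0.95 need Φ(δ − z_{0.05}) = 0.95, so δ = z_{0.05} + z_{0.05} = 1.645 + 1.645 = 3.290.
δ = d·√n ⇒ n = (δ/d)² = (3.290 / 0.89)² = 13.66.
Rounding up, n = 14.

n = 14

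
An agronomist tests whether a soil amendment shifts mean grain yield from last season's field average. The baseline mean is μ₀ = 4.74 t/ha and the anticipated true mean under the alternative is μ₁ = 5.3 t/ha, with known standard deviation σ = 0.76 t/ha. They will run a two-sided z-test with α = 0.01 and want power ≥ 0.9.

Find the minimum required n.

Standardized effect: d = |μ₁ − μ₀| / σ = |5.3 − 4.74| / 0.76 = 0.7368
Set Φ(δ − 2.576) = 0.9; then δ − 2.576 = Φ⁻¹(0.9) = 1.282, giving δ = 3.857.
(The Φ(−δ − z_{α/2}) term is vanishingly small for δ > 0 and is dropped in the standard sample-size formula.)
δ = d·√n ⇒ n = (δ/d)² = (3.857 / 0.7368)² = 27.41.
Rounding up, n = 28.

n = 28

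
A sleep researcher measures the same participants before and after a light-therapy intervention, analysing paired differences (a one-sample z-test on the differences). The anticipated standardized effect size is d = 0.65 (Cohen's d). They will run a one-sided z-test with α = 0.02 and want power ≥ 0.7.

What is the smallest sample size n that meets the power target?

n = 16

Set Φ(δ − 2.054) = 0.7; then δ − 2.054 = Φ⁻¹(0.7) = 0.524, giving δ = 2.578.
δ = d·√n ⇒ n = (δ/d)² = (2.578 / 0.65)² = 15.73.
Rounding up, n = 16.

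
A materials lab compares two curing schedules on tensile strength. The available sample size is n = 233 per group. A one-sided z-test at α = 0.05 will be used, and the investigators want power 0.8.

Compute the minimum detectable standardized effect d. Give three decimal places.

Need Φ(δ − 1.645) = 0.8, so δ = 1.645 + 0.842 = 2.486.
δ = d·√(n/2) ⇒ d = δ/√(n/2) = 2.486/√(233/2) = 0.2304.

d ≈ 0.230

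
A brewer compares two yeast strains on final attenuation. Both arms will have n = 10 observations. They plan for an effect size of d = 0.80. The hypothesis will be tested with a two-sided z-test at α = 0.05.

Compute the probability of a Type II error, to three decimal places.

Noncentrality parameter: δ = d·√(n/2) = 0.80 × √(10/2) = 1.7889
Critical value for a two-sided test at α = 0.05: z_{α/2} = 1.960.
Power = Φ(δ − 1.960) + Φ(−δ − 1.960) = Φ(-0.171) + Φ(-3.749) = 0.4321 + 0.0001 = 0.4322.
Type II error: β = 1 − power = 1 − 0.4322 = 0.5678.

β ≈ 0.568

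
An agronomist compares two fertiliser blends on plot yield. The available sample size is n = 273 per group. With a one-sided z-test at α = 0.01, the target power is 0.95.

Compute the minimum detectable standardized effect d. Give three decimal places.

Need Φ(δ − 2.326) = 0.95, so δ = 2.326 + 1.645 = 3.971.
δ = d·√(n/2) ⇒ d = δ/√(n/2) = 3.971/√(273/2) = 0.3399.

d ≈ 0.340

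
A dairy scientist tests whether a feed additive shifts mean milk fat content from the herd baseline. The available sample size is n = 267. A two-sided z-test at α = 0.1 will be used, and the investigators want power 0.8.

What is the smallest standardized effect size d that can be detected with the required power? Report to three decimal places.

d ≈ 0.152

Required noncentrality: δ = z_{0.05} + z_{0.20} = 1.645 + 0.842 = 2.486.
(Lower-tail contribution to power is negligible for δ > 0.)
δ = d·√n ⇒ d = δ/√n = 2.486/√267 = 0.1522.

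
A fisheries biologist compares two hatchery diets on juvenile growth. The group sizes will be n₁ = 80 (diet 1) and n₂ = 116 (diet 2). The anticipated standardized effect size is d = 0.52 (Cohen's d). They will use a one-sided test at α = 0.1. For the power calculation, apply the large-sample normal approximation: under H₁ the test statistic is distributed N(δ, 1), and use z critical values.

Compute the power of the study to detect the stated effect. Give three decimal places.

Power ≈ 0.989

Noncentrality parameter: δ = d / √(1/n₁ + 1/n₂) = 0.52 / √(1/80 + 1/116) = 3.5781
Critical value for a one-sided test at α = 0.1: z_α = 1.282.
Power = P(Z > 1.282 − δ) = Φ(2.297) = 0.9892.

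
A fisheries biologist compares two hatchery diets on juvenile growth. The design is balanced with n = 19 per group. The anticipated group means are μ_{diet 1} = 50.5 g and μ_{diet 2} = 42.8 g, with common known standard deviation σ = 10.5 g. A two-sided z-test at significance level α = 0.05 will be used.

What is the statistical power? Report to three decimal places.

Power ≈ 0.618

Standardized effect: d = |μ_{diet 1} − μ_{diet 2}| / σ = |50.5 − 42.8| / 10.5 = 0.7333
Noncentrality parameter: δ = d·√(n/2) = 0.7333 × √(19/2) = 2.2603
Two-sided α = 0.05 → critical value z_{0.025} = 1.960.
Power = Φ(δ − 1.960) + Φ(−δ − 1.960) = Φ(0.300) + Φ(-4.220) = 0.6180 + 0.0000 = 0.6180.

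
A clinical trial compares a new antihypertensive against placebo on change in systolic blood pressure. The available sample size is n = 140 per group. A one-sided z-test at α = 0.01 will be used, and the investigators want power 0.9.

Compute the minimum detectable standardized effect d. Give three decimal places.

Required noncentrality: δ = z_{0.01} + z_{0.10} = 2.326 + 1.282 = 3.608.
δ = d·√(n/2) ⇒ d = δ/√(n/2) = 3.608/√(140/2) = 0.4312.

d ≈ 0.431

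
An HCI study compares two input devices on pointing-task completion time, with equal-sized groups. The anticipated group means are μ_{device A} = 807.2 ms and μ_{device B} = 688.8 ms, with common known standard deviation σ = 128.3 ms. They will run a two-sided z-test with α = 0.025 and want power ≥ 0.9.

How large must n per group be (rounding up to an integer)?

n = 30 per group

Standardized effect: d = |μ_{device A} − μ_{device B}| / σ = |807.2 − 688.8| / 128.3 = 0.9228
For power 0.9 need Φ(δ − z_{0.0125}) = 0.9, so δ = z_{0.0125} + z_{0.10} = 2.241 + 1.282 = 3.523.
(For δ > 0 the lower-tail rejection region contributes negligibly to power, so the one-term inversion is standard.)
δ = d·√(n/2) ⇒ n = 2(δ/d)² = 2 × (3.523 / 0.9228)² = 29.15.
Rounding up, n = 30 per group.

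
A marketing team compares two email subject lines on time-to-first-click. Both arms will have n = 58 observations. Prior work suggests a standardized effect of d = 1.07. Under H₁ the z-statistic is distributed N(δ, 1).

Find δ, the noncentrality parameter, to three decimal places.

δ ≈ 5.762

δ = d·√(n/2) = 1.07 × √(58/2) = 5.7621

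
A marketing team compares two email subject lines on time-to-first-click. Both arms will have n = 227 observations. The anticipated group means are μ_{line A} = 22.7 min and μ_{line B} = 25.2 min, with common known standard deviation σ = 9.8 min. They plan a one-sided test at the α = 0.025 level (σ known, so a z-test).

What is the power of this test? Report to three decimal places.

Power ≈ 0.776

Standardized effect: d = |μ_{line A} − μ_{line B}| / σ = |22.7 − 25.2| / 9.8 = 0.2551
Noncentrality parameter: δ = d·√(n/2) = 0.2551 × √(227/2) = 2.7178
One-sided α = 0.025 → critical value z_{0.025} = 1.960.
Power = P(Z > 1.960 − δ) = Φ(0.758) = 0.7757.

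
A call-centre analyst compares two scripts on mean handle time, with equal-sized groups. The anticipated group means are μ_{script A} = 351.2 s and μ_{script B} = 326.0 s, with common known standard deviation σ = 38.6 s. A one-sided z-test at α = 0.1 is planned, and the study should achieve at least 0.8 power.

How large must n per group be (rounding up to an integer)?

Standardized effect: d = |μ_{script A} − μ_{script B}| / σ = |351.2 − 326.0| / 38.6 = 0.6528
Set Φ(δ − 1.282) = 0.8; then δ − 1.282 = Φ⁻¹(0.8) = 0.842, giving δ = 2.123.
δ = d·√(n/2) ⇒ n = 2(δ/d)² = 2 × (2.123 / 0.6528)² = 21.15.
Rounding up, n = 22 per group.

n = 22 per group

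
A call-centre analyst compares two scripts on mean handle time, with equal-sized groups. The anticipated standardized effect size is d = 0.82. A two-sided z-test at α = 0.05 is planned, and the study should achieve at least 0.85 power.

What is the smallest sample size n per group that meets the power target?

For power 0.85 need Φ(δ − z_{0.025}) = 0.85, so δ = z_{0.025} + z_{0.15} = 1.960 + 1.036 = 2.996.
(For δ > 0 the lower-tail rejection region contributes negligibly to power, so the one-term inversion is standard.)
δ = d·√(n/2) ⇒ n = 2(δ/d)² = 2 × (2.996 / 0.82)² = 26.71.
Round up to the next whole unit.

n = 27 per group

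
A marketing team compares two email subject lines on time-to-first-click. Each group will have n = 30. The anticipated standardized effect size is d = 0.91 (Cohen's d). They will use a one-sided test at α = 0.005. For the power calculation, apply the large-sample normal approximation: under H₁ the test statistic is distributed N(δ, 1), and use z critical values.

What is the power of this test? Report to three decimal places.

Power ≈ 0.829

Noncentrality parameter: δ = d·√(n/2) = 0.91 × √(30/2) = 3.5244
One-sided α = 0.005 → critical value z_{0.005} = 2.576.
Power = Φ(δ − 2.576) = Φ(0.949) = 0.8286.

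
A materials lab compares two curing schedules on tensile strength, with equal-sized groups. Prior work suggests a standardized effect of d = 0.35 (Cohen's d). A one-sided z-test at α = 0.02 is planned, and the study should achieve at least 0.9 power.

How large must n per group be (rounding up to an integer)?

n = 182 per group

Set Φ(δ − 2.054) = 0.9; then δ − 2.054 = Φ⁻¹(0.9) = 1.282, giving δ = 3.335.
δ = d·√(n/2) ⇒ n = 2(δ/d)² = 2 × (3.335 / 0.35)² = 181.62.
Round up to the next whole unit.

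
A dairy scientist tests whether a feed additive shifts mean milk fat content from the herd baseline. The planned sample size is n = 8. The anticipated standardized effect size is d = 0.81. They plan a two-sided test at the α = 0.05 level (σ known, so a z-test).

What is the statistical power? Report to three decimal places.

Noncentrality parameter: δ = d·√n = 0.81 × √8 = 2.2910
Critical value for a two-sided test at α = 0.05: z_{α/2} = 1.960.
Power = Φ(δ − 1.960) + Φ(−δ − 1.960) = Φ(0.331) + Φ(-4.251) = 0.6297 + 0.0000 = 0.6297.

Power ≈ 0.630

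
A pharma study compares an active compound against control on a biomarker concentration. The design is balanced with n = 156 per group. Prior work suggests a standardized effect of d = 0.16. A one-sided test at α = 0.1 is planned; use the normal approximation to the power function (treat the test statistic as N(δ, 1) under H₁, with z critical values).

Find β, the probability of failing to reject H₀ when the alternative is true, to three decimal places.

β ≈ 0.448

Noncentrality parameter: δ = d·√(n/2) = 0.16 × √(156/2) = 1.4131
Critical value for a one-sided test at α = 0.1: z_α = 1.282.
Power = P(Z > 1.282 − δ) = Φ(0.132) = 0.5523.
Type II error: β = 1 − power = 1 − 0.5523 = 0.4477.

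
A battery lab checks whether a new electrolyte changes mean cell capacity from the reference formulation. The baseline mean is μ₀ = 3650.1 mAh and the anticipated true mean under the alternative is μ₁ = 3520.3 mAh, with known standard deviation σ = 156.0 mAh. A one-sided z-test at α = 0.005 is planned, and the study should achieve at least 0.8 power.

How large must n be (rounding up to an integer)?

n = 17

Standardized effect: d = |μ₁ − μ₀| / σ = |3520.3 − 3650.1| / 156.0 = 0.8321
Set Φ(δ − 2.576) = 0.8; then δ − 2.576 = Φ⁻¹(0.8) = 0.842, giving δ = 3.417.
δ = d·√n ⇒ n = (δ/d)² = (3.417 / 0.8321)² = 16.87.
Round up to the next whole unit.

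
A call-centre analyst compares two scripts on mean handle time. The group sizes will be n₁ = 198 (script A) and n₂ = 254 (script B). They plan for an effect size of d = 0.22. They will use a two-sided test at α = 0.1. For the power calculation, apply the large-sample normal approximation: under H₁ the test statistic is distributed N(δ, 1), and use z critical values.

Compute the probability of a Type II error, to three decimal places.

β ≈ 0.250

Noncentrality parameter: δ = d / √(1/n₁ + 1/n₂) = 0.22 / √(1/198 + 1/254) = 2.3206
Critical value for a two-sided test at α = 0.1: z_{α/2} = 1.645.
Power = Φ(δ − 1.645) + Φ(−δ − 1.645) = Φ(0.676) + Φ(-3.965) = 0.7504 + 0.0000 = 0.7504.
Type II error: β = 1 − power = 1 − 0.7504 = 0.2496.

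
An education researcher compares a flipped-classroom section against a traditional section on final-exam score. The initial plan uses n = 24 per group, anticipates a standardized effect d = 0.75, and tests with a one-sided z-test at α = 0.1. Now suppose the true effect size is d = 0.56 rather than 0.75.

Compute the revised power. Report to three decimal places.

Power ≈ 0.745

With d = 0.56: δ = d·√(n/2) = 0.56 × √(24/2) = 1.9399. Critical value z_{0.1} = 1.282.
Revised power = Φ(δ − 1.282) = Φ(0.658) = 0.7448.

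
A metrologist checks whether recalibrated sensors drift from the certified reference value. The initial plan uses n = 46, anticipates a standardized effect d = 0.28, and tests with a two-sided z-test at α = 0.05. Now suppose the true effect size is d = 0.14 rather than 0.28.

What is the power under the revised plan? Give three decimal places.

With d = 0.14: δ = d·√n = 0.14 × √46 = 0.9495. Critical value z_{0.025} = 1.960.
Revised power = Φ(δ − 1.960) + Φ(−δ − 1.960) = Φ(-1.010) + Φ(-2.909) = 0.1561 + 0.0018 = 0.1580.

Power ≈ 0.158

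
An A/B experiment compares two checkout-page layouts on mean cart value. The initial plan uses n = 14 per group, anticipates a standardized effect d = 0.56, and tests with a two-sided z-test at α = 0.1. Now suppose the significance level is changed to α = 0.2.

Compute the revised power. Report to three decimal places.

δ = d·√(n/2) = 0.56 × √(14/2) = 1.4816 (unchanged). New critical value: z_{0.1} = 1.282.
Revised power = Φ(δ − 1.282) + Φ(−δ − 1.282) = Φ(0.200) + Φ(-2.763) = 0.5793 + 0.0029 = 0.5821.

Power ≈ 0.582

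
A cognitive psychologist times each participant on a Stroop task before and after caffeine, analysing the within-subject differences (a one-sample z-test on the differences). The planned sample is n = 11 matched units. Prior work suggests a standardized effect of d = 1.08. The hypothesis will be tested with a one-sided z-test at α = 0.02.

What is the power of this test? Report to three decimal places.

Power ≈ 0.937

Noncentrality parameter: δ = d·√n = 1.08 × √11 = 3.5820
One-sided α = 0.02 → critical value z_{0.02} = 2.054.
Power = P(Z > 2.054 − δ) = Φ(1.528) = 0.9368.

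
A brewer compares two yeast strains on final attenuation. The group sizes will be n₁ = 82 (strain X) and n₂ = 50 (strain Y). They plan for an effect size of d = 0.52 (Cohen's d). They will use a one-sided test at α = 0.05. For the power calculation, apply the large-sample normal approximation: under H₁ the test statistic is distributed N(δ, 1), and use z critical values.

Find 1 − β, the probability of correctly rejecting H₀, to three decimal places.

Noncentrality parameter: δ = d / √(1/n₁ + 1/n₂) = 0.52 / √(1/82 + 1/50) = 2.8981
Critical value for a one-sided test at α = 0.05: z_α = 1.645.
Power = P(Z > 1.645 − δ) = Φ(1.253) = 0.8949.

Power ≈ 0.895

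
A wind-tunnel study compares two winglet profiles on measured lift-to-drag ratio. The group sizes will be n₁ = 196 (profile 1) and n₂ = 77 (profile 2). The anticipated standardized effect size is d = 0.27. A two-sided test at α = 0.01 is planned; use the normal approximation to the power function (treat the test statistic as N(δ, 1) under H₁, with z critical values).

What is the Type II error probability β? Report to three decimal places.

Noncentrality parameter: δ = d / √(1/n₁ + 1/n₂) = 0.27 / √(1/196 + 1/77) = 2.0075
Critical value for a two-sided test at α = 0.01: z_{α/2} = 2.576.
Power = Φ(δ − 2.576) + Φ(−δ − 2.576) = Φ(-0.568) + Φ(-4.583) = 0.2849 + 0.0000 = 0.2849.
Type II error: β = 1 − power = 1 − 0.2849 = 0.7151.

β ≈ 0.715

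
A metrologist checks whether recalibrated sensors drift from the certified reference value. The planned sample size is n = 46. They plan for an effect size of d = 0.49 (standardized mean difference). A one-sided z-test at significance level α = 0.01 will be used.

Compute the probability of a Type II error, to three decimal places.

β ≈ 0.159

Noncentrality parameter: λ = d·√n = 0.49 × √46 = 3.3233
Critical value for a one-sided test at α = 0.01: z_α = 2.326.
Power = P(Z > 2.326 − λ) = Φ(0.997) = 0.8406.
Type II error: β = 1 − power = 1 − 0.8406 = 0.1594.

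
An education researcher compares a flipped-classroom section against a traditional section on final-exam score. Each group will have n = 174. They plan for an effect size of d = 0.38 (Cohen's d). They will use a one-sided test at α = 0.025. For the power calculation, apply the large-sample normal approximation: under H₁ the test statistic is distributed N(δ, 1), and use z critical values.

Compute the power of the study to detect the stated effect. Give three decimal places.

Noncentrality parameter: δ = d·√(n/2) = 0.38 × √(174/2) = 3.5444
Critical value for a one-sided test at α = 0.025: z_α = 1.960.
Power = Φ(δ − 1.960) = Φ(1.584) = 0.9435.

Power ≈ 0.943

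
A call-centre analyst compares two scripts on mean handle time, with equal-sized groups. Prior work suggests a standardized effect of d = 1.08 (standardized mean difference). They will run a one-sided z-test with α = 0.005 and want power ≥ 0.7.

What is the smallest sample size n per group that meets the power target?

n = 17 per group

Set Φ(δ − 2.576) = 0.7; then δ − 2.576 = Φ⁻¹(0.7) = 0.524, giving δ = 3.100.
δ = d·√(n/2) ⇒ n = 2(δ/d)² = 2 × (3.100 / 1.08)² = 16.48.
Rounding up, n = 17 per group.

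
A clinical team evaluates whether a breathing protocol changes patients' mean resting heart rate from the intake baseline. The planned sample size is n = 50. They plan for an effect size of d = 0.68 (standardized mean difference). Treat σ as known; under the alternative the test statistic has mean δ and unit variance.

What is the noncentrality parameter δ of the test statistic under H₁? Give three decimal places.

δ = d·√n = 0.68 × √50 = 4.8083

δ ≈ 4.808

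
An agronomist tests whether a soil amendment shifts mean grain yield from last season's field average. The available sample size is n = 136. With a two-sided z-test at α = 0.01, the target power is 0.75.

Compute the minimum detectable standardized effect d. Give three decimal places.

d ≈ 0.279

Need Φ(δ − 2.576) = 0.75, so δ = 2.576 + 0.674 = 3.250.
(Lower-tail contribution to power is negligible for δ > 0.)
δ = d·√n ⇒ d = δ/√n = 3.250/√136 = 0.2787.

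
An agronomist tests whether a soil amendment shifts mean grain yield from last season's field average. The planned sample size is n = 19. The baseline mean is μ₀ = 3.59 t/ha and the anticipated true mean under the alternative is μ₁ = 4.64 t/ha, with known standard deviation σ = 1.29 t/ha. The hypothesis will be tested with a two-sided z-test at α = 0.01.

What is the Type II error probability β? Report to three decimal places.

Standardized effect: d = |μ₁ − μ₀| / σ = |4.64 − 3.59| / 1.29 = 0.8140
Noncentrality parameter: δ = d·√n = 0.8140 × √19 = 3.5479
Critical value for a two-sided test at α = 0.01: z_{α/2} = 2.576.
Power = Φ(δ − 2.576) + Φ(−δ − 2.576) = Φ(0.972) + Φ(-6.124) = 0.8345 + 0.0000 = 0.8345.
Type II error: β = 1 − power = 1 − 0.8345 = 0.1655.

β ≈ 0.165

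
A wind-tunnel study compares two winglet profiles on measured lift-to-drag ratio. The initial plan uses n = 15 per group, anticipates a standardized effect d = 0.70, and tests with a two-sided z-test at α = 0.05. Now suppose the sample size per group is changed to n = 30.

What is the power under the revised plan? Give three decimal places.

Power ≈ 0.774

With n = 30 per group: δ = d·√(n/2) = 0.70 × √(30/2) = 2.7111. Critical value z_{0.025} = 1.960.
Revised power = Φ(δ − 1.960) + Φ(−δ − 1.960) = Φ(0.751) + Φ(-4.671) = 0.7737 + 0.0000 = 0.7737.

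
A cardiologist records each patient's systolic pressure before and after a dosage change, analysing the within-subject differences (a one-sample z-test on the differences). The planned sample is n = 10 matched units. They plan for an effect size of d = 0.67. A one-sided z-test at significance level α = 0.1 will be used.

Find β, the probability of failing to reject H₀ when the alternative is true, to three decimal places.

β ≈ 0.201

Noncentrality parameter: δ = d·√n = 0.67 × √10 = 2.1187
Critical value for a one-sided test at α = 0.1: z_α = 1.282.
Power = Φ(δ − 1.282) = Φ(0.837) = 0.7988.
Type II error: β = 1 − power = 1 − 0.7988 = 0.2012.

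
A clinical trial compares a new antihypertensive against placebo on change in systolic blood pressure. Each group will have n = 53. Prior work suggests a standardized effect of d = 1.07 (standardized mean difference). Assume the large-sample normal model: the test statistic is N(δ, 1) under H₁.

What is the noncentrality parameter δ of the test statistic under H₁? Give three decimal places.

δ ≈ 5.508

The noncentrality parameter scales effect size by the design's sample-size factor: δ = d·√(n/2) = 1.07 × √(53/2) = 5.5082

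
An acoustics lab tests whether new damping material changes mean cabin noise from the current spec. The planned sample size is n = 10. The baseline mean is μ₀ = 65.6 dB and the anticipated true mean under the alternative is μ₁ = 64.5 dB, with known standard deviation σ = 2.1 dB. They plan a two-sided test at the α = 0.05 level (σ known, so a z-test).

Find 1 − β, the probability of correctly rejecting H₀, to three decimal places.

Power ≈ 0.381

Standardized effect: d = |μ₁ − μ₀| / σ = |64.5 − 65.6| / 2.1 = 0.5238
Noncentrality parameter: δ = d·√n = 0.5238 × √10 = 1.6564
Two-sided α = 0.05 → critical value z_{0.025} = 1.960.
Power = Φ(δ − 1.960) + Φ(−δ − 1.960) = Φ(-0.304) + Φ(-3.616) = 0.3807 + 0.0001 = 0.3809.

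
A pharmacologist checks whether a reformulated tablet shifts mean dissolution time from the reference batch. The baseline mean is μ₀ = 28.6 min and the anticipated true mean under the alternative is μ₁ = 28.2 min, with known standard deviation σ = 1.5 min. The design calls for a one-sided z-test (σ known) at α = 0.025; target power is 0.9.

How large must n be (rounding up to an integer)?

Standardized effect: d = |μ₁ − μ₀| / σ = |28.2 − 28.6| / 1.5 = 0.2667
Set Φ(δ − 1.960) = 0.9; then δ − 1.960 = Φ⁻¹(0.9) = 1.282, giving δ = 3.242.
δ = d·√n ⇒ n = (δ/d)² = (3.242 / 0.2667)² = 147.76.
Rounding up, n = 148.

n = 148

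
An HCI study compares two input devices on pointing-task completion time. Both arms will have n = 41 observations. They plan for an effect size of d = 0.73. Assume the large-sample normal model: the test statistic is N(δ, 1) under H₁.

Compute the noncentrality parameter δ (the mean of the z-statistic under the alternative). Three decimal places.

δ ≈ 3.305

δ = d·√(n/2) = 0.73 × √(41/2) = 3.3052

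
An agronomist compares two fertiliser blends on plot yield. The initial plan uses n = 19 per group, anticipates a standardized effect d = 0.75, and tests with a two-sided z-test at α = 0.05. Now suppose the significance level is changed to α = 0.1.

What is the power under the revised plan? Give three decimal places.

δ = d·√(n/2) = 0.75 × √(19/2) = 2.3117 (unchanged). New critical value: z_{0.05} = 1.645.
Revised power = Φ(δ − 1.645) + Φ(−δ − 1.645) = Φ(0.667) + Φ(-3.957) = 0.7476 + 0.0000 = 0.7476.

Power ≈ 0.748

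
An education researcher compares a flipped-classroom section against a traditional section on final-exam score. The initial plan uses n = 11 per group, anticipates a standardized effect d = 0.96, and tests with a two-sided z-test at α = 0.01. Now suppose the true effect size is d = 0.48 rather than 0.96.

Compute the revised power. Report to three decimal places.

Power ≈ 0.074

With d = 0.48: δ = d·√(n/2) = 0.48 × √(11/2) = 1.1257. Critical value z_{0.005} = 2.576.
Revised power = Φ(δ − 2.576) + Φ(−δ − 2.576) = Φ(-1.450) + Φ(-3.702) = 0.0735 + 0.0001 = 0.0736.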